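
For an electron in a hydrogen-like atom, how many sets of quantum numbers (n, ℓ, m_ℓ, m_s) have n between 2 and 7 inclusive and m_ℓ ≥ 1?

Per-shell orbital counts meeting the constraint:
n=2 → 1; n=3 → 3; n=4 → 6; n=5 → 10; n=6 → 15; n=7 → 21.
Orbitals: 1 + 3 + 6 + 10 + 15 + 21 = 56. Including both spin states (m_s = ±1/2) gives 2 × 56 = 112 states.

112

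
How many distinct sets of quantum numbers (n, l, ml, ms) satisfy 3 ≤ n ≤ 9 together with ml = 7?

Work shell by shell — for each n, count the (l, ml) pairs that satisfy ml = 7:
n=8 → 1; n=9 → 2.
Orbitals: 1 + 2 = 3. Including both spin states (ms = ±1/2) gives 2 × 3 = 6 states.

6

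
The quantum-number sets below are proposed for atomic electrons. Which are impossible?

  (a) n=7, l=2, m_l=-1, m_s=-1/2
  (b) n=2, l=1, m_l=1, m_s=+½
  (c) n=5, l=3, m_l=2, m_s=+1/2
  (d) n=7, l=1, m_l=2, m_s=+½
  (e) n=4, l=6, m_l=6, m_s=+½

(d) and (e)

(d) has |m_l| = 2 > l = 1, violating −l ≤ m_l ≤ l.
(e) has l = 6 ≥ n = 4, violating 0 ≤ l ≤ n−1.
The remaining sets (a), (b), (c) satisfy all four rules.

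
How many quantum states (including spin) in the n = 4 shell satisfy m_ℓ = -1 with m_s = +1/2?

Contributions: ℓ=1 → 1; ℓ=2 → 1; ℓ=3 → 1.
Orbitals: 1 + 1 + 1 = 3. With m_s fixed to a single value there is one state per orbital, giving 3 states.

3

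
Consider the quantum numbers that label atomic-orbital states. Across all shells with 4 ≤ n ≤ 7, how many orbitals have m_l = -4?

6

Treat each shell separately and count matching orbitals:
n=5 → 1; n=6 → 2; n=7 → 3.
Total orbitals: 1 + 2 + 3 = 6.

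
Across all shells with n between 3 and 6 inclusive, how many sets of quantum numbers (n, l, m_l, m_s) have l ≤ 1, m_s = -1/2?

Per-shell orbital counts meeting the constraint:
n=3 → 4; n=4 → 4; n=5 → 4; n=6 → 4.
Orbitals: 4 + 4 + 4 + 4 = 16. With m_s fixed to -1/2 there is one state per orbital, so 16 states.

16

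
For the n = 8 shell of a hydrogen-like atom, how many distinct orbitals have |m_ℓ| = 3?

For n = 8, ℓ ranges over 0 … 7.
The (ℓ, m_ℓ) pairs meeting |m_ℓ| = 3 give: ℓ=3 → 2; ℓ=4 → 2; ℓ=5 → 2; ℓ=6 → 2; ℓ=7 → 2.
Total orbitals: 2 + 2 + 2 + 2 + 2 = 10.

10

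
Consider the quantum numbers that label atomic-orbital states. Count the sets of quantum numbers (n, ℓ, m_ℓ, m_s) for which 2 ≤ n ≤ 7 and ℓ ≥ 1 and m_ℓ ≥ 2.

70

Go shell by shell, enumerating (ℓ, m_ℓ) with ℓ ≥ 1 and m_ℓ ≥ 2:
n=3 → 1; n=4 → 3; n=5 → 6; n=6 → 10; n=7 → 15.
Orbitals: 1 + 3 + 6 + 10 + 15 = 35. Including both spin states (m_s = ±1/2) gives 2 × 35 = 70 states.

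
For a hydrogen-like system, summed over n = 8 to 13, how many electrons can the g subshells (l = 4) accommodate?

A g subshell (l = 4) exists for every n ≥ 5, so shells n = 8, 9, 10, 11, 12, 13 each contribute one — 6 subshells.
Since each g subshell holds 2(2·4+1) = 18 electrons, the total is 6 × 18 = 108.

108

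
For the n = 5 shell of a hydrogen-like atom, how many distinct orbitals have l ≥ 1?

24

Go through l = 0, …, 4 (the values permitted for n = 5).
Per l-value: l=1 → 3; l=2 → 5; l=3 → 7; l=4 → 9.
Total orbitals: 3 + 5 + 7 + 9 = 24.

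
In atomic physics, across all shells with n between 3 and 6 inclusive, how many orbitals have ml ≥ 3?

10

Treat each shell separately and count matching orbitals:
n=4 → 1; n=5 → 3; n=6 → 6.
Total orbitals: 1 + 3 + 6 = 10.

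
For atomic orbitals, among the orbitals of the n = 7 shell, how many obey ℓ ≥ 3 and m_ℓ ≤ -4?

Go through ℓ = 0, …, 6 (the values permitted for n = 7).
Per ℓ-value: ℓ=4 → 1; ℓ=5 → 2; ℓ=6 → 3.
Total orbitals: 1 + 2 + 3 = 6.

6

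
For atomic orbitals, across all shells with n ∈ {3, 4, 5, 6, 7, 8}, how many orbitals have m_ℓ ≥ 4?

Per-shell orbital counts meeting the constraint:
n=5 → 1; n=6 → 3; n=7 → 6; n=8 → 10.
Total orbitals: 1 + 3 + 6 + 10 = 20.

20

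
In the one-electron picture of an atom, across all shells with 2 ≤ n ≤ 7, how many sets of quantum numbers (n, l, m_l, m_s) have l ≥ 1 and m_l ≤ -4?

20

Work shell by shell — for each n, count the (l, m_l) pairs that satisfy l ≥ 1 and m_l ≤ -4:
n=5 → 1; n=6 → 3; n=7 → 6.
Orbitals: 1 + 3 + 6 = 10. Including both spin states (m_s = ±1/2) gives 2 × 10 = 20 states.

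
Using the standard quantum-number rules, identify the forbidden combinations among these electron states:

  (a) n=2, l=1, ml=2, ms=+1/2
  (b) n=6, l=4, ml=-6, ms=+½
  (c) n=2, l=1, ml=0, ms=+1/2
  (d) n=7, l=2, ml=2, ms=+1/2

(a) has |ml| = 2 > l = 1, violating −l ≤ ml ≤ l.
(b) has |ml| = 6 > l = 4, violating −l ≤ ml ≤ l.
The remaining sets (c), (d) satisfy all four rules.

(a) and (b)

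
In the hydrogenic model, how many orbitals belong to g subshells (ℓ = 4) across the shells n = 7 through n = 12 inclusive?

54

A g subshell (ℓ = 4) exists for every n ≥ 5, so shells n = 7, 8, 9, 10, 11, 12 each contribute one — 6 subshells.
Since each g subshell has 2·4+1 = 9 orbitals, the total is 6 × 9 = 54.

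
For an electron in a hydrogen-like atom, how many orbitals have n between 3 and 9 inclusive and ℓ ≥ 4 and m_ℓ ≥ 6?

10

Work shell by shell — for each n, count the (ℓ, m_ℓ) pairs that satisfy ℓ ≥ 4 and m_ℓ ≥ 6:
n=7 → 1; n=8 → 3; n=9 → 6.
Total orbitals: 1 + 3 + 6 = 10.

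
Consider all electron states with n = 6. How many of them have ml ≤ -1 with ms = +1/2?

The (l, ml) pairs meeting ml ≤ -1 give: l=1 → 1; l=2 → 2; l=3 → 3; l=4 → 4; l=5 → 5.
Orbitals: 1 + 2 + 3 + 4 + 5 = 15. With ms fixed to a single value there is one state per orbital, giving 15 states.

15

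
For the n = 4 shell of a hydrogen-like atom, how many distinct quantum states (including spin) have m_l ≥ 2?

For n = 4, l ranges over 0 … 3.
Orbitals with m_l ≥ 2, by l: l=2 → 1; l=3 → 2.
Orbitals: 1 + 2 = 3. Each orbital carries two spin states, so 3 × 2 = 6 states.

6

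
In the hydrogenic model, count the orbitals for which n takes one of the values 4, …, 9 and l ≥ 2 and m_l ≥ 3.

56

Work shell by shell — for each n, count the (l, m_l) pairs that satisfy l ≥ 2 and m_l ≥ 3:
n=4 → 1; n=5 → 3; n=6 → 6; n=7 → 10; n=8 → 15; n=9 → 21.
Total orbitals: 1 + 3 + 6 + 10 + 15 + 21 = 56.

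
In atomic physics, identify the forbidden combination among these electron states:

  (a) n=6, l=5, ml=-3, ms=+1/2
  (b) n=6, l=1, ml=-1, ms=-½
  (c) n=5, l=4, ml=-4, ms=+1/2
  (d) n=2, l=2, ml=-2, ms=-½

(d) has l = 2 ≥ n = 2, violating 0 ≤ l ≤ n−1.
The remaining sets (a), (b), (c) satisfy all four rules.

(d)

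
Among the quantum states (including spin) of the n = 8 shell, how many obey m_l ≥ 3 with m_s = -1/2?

15

Go through l = 0, …, 7 (the values permitted for n = 8).
Contributions: l=3 → 1; l=4 → 2; l=5 → 3; l=6 → 4; l=7 → 5.
Orbitals: 1 + 2 + 3 + 4 + 5 = 15. With m_s fixed to a single value there is one state per orbital, giving 15 states.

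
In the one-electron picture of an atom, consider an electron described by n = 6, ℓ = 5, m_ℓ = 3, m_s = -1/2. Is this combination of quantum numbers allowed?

n = 6 is a positive integer. ℓ = 5 satisfies 0 ≤ ℓ ≤ n−1 = 5. m_ℓ = 3 lies in the range −ℓ … +ℓ (here −5 … 5). m_s = -1/2 is one of ±1/2.
All four constraints are satisfied.

Yes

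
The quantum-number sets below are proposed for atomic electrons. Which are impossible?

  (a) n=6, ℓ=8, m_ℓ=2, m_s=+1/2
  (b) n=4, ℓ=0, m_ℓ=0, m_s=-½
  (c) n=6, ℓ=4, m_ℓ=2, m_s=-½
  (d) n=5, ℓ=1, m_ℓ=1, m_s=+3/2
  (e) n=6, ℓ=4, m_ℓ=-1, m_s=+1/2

(a) has ℓ = 8 ≥ n = 6, violating 0 ≤ ℓ ≤ n−1.
(d) has m_s = +3/2, but an electron's spin must be ±1/2.
The remaining sets (b), (c), (e) satisfy all four rules.

(a) and (d)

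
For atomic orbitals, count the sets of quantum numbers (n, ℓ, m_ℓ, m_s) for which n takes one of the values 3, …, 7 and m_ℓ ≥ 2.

Per-shell orbital counts meeting the constraint:
n=3 → 1; n=4 → 3; n=5 → 6; n=6 → 10; n=7 → 15.
Orbitals: 1 + 3 + 6 + 10 + 15 = 35. Including both spin states (m_s = ±1/2) gives 2 × 35 = 70 states.

70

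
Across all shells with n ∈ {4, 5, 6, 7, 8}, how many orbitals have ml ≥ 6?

Work shell by shell — for each n, count the (l, ml) pairs that satisfy ml ≥ 6:
n=7 → 1; n=8 → 3.
Total orbitals: 1 + 3 = 4.

4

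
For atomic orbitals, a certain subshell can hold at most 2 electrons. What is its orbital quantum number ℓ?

ℓ = 0 (s)

2(2ℓ+1) = 2 ⇒ 2ℓ+1 = 1 ⇒ ℓ = 0.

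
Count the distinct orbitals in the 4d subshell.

5

A subshell has 2ℓ+1 orbitals; with ℓ = 2, that's 5.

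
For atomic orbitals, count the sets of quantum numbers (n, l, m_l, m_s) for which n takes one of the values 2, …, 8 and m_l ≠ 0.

Treat each shell separately and count matching orbitals:
n=2 → 2; n=3 → 6; n=4 → 12; n=5 → 20; n=6 → 30; n=7 → 42; n=8 → 56.
Orbitals: 2 + 6 + 12 + 20 + 30 + 42 + 56 = 168. Including both spin states (m_s = ±1/2) gives 2 × 168 = 336 states.

336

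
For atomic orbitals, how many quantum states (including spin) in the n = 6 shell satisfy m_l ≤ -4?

For n = 6, l ranges over 0 … 5.
The (l, m_l) pairs meeting m_l ≤ -4 give: l=4 → 1; l=5 → 2.
Orbitals: 1 + 2 = 3. Each orbital carries two spin states, so 3 × 2 = 6 states.

6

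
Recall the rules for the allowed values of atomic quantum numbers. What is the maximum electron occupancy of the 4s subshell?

A subshell with l = 0 has 2l+1 = 1 orbital, each holding 2 electrons (spin ±1/2), so 1 × 2 = 2.

2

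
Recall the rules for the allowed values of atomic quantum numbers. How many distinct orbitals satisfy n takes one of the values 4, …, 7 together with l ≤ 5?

113

Work shell by shell — for each n, count the (l, ml) pairs that satisfy l ≤ 5:
n=4 → 16; n=5 → 25; n=6 → 36; n=7 → 36.
Total orbitals: 16 + 25 + 36 + 36 = 113.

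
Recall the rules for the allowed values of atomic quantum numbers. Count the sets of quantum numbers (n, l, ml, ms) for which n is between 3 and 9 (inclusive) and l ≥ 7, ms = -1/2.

Work shell by shell — for each n, count the (l, ml) pairs that satisfy l ≥ 7:
n=8 → 15; n=9 → 32.
Orbitals: 15 + 32 = 47. With ms fixed to -1/2 there is one state per orbital, so 47 states.

47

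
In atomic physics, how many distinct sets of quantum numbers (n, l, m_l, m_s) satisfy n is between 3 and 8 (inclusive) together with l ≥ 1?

386

Treat each shell separately and count matching orbitals:
n=3 → 8; n=4 → 15; n=5 → 24; n=6 → 35; n=7 → 48; n=8 → 63.
Orbitals: 8 + 15 + 24 + 35 + 48 + 63 = 193. Including both spin states (m_s = ±1/2) gives 2 × 193 = 386 states.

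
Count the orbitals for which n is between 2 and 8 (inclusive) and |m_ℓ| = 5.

For each n in the range, tally the orbitals obeying |m_ℓ| = 5:
n=6 → 2; n=7 → 4; n=8 → 6.
Total orbitals: 2 + 4 + 6 = 12.

12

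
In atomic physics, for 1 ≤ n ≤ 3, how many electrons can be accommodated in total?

Total orbitals = 1² + 2² + 3² = 14. Doubling for spin gives 28 electrons.

28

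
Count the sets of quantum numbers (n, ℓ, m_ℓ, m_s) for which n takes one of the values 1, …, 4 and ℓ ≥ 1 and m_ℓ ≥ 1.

20

Count contributing orbitals for each principal shell:
n=2 → 1; n=3 → 3; n=4 → 6.
Orbitals: 1 + 3 + 6 = 10. Including both spin states (m_s = ±1/2) gives 2 × 10 = 20 states.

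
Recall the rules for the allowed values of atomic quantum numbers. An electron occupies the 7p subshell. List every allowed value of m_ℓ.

The 7p subshell has ℓ = 1, and m_ℓ takes every integer from −ℓ to +ℓ. With ℓ = 1 that gives the 3 values -1, 0, 1.

-1, 0, 1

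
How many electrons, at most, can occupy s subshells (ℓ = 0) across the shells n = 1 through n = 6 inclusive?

An s subshell (ℓ = 0) exists for every n ≥ 1, so shells n = 1, 2, 3, 4, 5, 6 each contribute one — 6 subshells.
Since each s subshell holds 2(2·0+1) = 2 electrons, the total is 6 × 2 = 12.

12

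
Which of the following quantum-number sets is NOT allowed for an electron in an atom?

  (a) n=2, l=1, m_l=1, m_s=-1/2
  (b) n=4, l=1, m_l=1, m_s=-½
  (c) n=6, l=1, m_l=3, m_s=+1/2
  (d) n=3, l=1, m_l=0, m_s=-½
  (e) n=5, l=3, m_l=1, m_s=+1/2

(c) has |m_l| = 3 > l = 1, violating −l ≤ m_l ≤ l.
The remaining sets (a), (b), (d), (e) satisfy all four rules.

(c)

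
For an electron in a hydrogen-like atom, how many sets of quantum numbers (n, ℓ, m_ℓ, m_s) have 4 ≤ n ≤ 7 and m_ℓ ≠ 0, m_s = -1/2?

Go shell by shell, enumerating (ℓ, m_ℓ) with m_ℓ ≠ 0:
n=4 → 12; n=5 → 20; n=6 → 30; n=7 → 42.
Orbitals: 12 + 20 + 30 + 42 = 104. With m_s fixed to -1/2 there is one state per orbital, so 104 states.

104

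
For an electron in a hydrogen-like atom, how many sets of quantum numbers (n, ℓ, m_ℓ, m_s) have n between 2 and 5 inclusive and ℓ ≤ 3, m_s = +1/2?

Work shell by shell — for each n, count the (ℓ, m_ℓ) pairs that satisfy ℓ ≤ 3:
n=2 → 4; n=3 → 9; n=4 → 16; n=5 → 16.
Orbitals: 4 + 9 + 16 + 16 = 45. With m_s fixed to +1/2 there is one state per orbital, so 45 states.

45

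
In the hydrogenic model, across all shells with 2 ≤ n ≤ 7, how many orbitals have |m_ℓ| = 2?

30

Count contributing orbitals for each principal shell:
n=3 → 2; n=4 → 4; n=5 → 6; n=6 → 8; n=7 → 10.
Total orbitals: 2 + 4 + 6 + 8 + 10 = 30.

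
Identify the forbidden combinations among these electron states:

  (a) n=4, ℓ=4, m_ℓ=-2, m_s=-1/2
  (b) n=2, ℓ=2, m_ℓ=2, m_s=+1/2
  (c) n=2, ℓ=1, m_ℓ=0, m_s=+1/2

(a) has ℓ = 4 ≥ n = 4, violating 0 ≤ ℓ ≤ n−1.
(b) has ℓ = 2 ≥ n = 2, violating 0 ≤ ℓ ≤ n−1.
The remaining set (c) satisfies all four rules.

(a) and (b)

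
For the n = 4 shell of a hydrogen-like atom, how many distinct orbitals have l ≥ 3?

7

The n = 4 shell has l = 0 through 3; check each.
The (l, m_l) pairs meeting l ≥ 3 give: l=3 → 7.
Total orbitals: 7.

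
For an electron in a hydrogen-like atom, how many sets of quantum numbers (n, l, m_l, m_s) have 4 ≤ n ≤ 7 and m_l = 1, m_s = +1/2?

Go shell by shell, enumerating (l, m_l) with m_l = 1:
n=4 → 3; n=5 → 4; n=6 → 5; n=7 → 6.
Orbitals: 3 + 4 + 5 + 6 = 18. With m_s fixed to +1/2 there is one state per orbital, so 18 states.

18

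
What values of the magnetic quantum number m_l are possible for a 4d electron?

-2, -1, 0, 1, 2

The 4d subshell has l = 2, and m_l takes every integer from −l to +l. With l = 2 that gives the 5 values -2, -1, 0, 1, 2.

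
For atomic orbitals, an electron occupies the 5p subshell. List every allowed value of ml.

-1, 0, 1

The 5p subshell has l = 1, and ml takes every integer from −l to +l. With l = 1 that gives the 3 values -1, 0, 1.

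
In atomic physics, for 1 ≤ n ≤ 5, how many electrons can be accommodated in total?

Total orbitals = 1² + 2² + 3² + 4² + 5² = 55. Doubling for spin gives 110 electrons.

110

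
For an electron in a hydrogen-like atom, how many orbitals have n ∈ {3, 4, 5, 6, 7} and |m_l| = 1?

Count contributing orbitals for each principal shell:
n=3 → 4; n=4 → 6; n=5 → 8; n=6 → 10; n=7 → 12.
Total orbitals: 4 + 6 + 8 + 10 + 12 = 40.

40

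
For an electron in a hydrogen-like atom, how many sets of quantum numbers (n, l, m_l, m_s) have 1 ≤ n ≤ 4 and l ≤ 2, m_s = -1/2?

For each n in the range, tally the orbitals obeying l ≤ 2:
n=1 → 1; n=2 → 4; n=3 → 9; n=4 → 9.
Orbitals: 1 + 4 + 9 + 9 = 23. With m_s fixed to -1/2 there is one state per orbital, so 23 states.

23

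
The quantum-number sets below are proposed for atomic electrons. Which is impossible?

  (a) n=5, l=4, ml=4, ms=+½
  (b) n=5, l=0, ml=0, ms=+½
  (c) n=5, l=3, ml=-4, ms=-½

(c) has |ml| = 4 > l = 3, violating −l ≤ ml ≤ l.
The remaining sets (a), (b) satisfy all four rules.

(c)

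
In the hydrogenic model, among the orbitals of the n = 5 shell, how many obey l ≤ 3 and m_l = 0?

For n = 5, l ranges over 0 … 4.
Contributions: l=0 → 1; l=1 → 1; l=2 → 1; l=3 → 1.
Total orbitals: 1 + 1 + 1 + 1 = 4.

4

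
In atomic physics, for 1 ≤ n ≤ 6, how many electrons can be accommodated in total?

182

Total orbitals = 1² + 2² + 3² + 4² + 5² + 6² = 91. Doubling for spin gives 182 electrons.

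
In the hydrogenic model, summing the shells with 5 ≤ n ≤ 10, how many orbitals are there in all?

355

Shell n has n² orbitals: 5²=25 + 6²=36 + 7²=49 + 8²=64 + 9²=81 + 10²=100 = 355 orbitals.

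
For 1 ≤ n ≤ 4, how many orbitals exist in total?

30

Total orbitals = 1² + 2² + 3² + 4² = 30.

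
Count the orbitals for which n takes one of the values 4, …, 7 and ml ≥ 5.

For each n in the range, tally the orbitals obeying ml ≥ 5:
n=6 → 1; n=7 → 3.
Total orbitals: 1 + 3 = 4.

4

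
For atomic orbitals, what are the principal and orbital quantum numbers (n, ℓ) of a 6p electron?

n = 6, ℓ = 1

The leading integer gives n = 6; the letter 'p' means ℓ = 1.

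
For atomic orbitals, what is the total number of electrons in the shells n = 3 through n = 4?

50

Shell n has n² orbitals: 3²=9 + 4²=16 = 25 orbitals.
Two spin states per orbital: 2 × 25 = 50 electrons.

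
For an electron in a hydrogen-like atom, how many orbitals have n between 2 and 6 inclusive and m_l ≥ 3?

Work shell by shell — for each n, count the (l, m_l) pairs that satisfy m_l ≥ 3:
n=4 → 1; n=5 → 3; n=6 → 6.
Total orbitals: 1 + 3 + 6 = 10.

10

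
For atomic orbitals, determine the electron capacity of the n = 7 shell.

A shell holds 2n² electrons: 2 × 7² = 2 × 49 = 98.

98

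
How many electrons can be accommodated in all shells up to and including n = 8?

408

Total orbitals = 1² + 2² + 3² + 4² + 5² + 6² + 7² + 8² = 204. Doubling for spin gives 408 electrons.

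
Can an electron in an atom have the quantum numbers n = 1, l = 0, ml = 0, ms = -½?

Valid

n = 1 is a positive integer. l = 0 satisfies 0 ≤ l ≤ n−1 = 0. ml = 0 lies in the range −l … +l (here 0). ms = -1/2 is one of ±1/2.
All four constraints are satisfied.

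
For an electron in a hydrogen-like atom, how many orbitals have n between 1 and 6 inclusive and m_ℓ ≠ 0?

70

Count contributing orbitals for each principal shell:
n=2 → 2; n=3 → 6; n=4 → 12; n=5 → 20; n=6 → 30.
Total orbitals: 2 + 6 + 12 + 20 + 30 = 70.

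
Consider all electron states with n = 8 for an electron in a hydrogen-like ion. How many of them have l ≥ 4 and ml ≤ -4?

20

The n = 8 shell has l = 0 through 7; check each.
The (l, ml) pairs meeting l ≥ 4 and ml ≤ -4 give: l=4 → 1; l=5 → 2; l=6 → 3; l=7 → 4.
Orbitals: 1 + 2 + 3 + 4 = 10. Each orbital carries two spin states, so 10 × 2 = 20 states.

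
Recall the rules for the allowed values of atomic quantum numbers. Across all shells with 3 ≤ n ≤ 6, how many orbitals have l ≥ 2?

70

Per-shell orbital counts meeting the constraint:
n=3 → 5; n=4 → 12; n=5 → 21; n=6 → 32.
Total orbitals: 5 + 12 + 21 + 32 = 70.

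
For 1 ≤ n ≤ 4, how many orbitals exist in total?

Total orbitals = 1² + 2² + 3² + 4² = 30.

30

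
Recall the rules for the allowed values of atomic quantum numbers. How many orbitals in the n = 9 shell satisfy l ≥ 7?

32

For n = 9, l ranges over 0 … 8.
Contributions: l=7 → 15; l=8 → 17.
Total orbitals: 15 + 17 = 32.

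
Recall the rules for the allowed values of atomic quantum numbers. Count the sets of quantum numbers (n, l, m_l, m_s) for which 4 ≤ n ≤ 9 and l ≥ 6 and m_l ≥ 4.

44

For each n in the range, tally the orbitals obeying l ≥ 6 and m_l ≥ 4:
n=7 → 3; n=8 → 7; n=9 → 12.
Orbitals: 3 + 7 + 12 = 22. Including both spin states (m_s = ±1/2) gives 2 × 22 = 44 states.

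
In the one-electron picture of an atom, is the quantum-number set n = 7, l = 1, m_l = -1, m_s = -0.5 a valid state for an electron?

n = 7 is a positive integer. l = 1 satisfies 0 ≤ l ≤ n−1 = 6. m_l = -1 lies in the range −l … +l (here −1 … 1). m_s = -1/2 is one of ±1/2.
All four constraints are satisfied.

Allowed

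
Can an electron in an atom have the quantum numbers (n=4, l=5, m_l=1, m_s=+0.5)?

No

The orbital quantum number must satisfy 0 ≤ l ≤ n−1. With n = 4 the allowed l values are 0, 1, 2, 3, so l = 5 is out of range.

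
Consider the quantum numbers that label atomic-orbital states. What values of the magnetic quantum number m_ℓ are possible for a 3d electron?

-2, -1, 0, 1, 2

The 3d subshell has ℓ = 2, and m_ℓ takes every integer from −ℓ to +ℓ. With ℓ = 2 that gives the 5 values -2, -1, 0, 1, 2.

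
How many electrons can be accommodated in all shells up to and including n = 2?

10

Total orbitals = 1² + 2² = 5. Doubling for spin gives 10 electrons.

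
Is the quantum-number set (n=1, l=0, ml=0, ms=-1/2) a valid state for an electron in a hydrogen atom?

n = 1 is a positive integer. l = 0 satisfies 0 ≤ l ≤ n−1 = 0. ml = 0 lies in the range −l … +l (here 0). ms = -1/2 is one of ±1/2.
All four constraints are satisfied.

Valid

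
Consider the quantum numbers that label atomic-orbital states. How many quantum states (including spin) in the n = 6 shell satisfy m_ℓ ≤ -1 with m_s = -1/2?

The n = 6 shell has ℓ = 0 through 5; check each.
Orbitals with m_ℓ ≤ -1, by ℓ: ℓ=1 → 1; ℓ=2 → 2; ℓ=3 → 3; ℓ=4 → 4; ℓ=5 → 5.
Orbitals: 1 + 2 + 3 + 4 + 5 = 15. With m_s fixed to a single value there is one state per orbital, giving 15 states.

15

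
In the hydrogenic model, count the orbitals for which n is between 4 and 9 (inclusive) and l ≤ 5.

185

Per-shell orbital counts meeting the constraint:
n=4 → 16; n=5 → 25; n=6 → 36; n=7 → 36; n=8 → 36; n=9 → 36.
Total orbitals: 16 + 25 + 36 + 36 + 36 + 36 = 185.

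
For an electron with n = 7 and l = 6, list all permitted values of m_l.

-6, -5, -4, -3, -2, -1, 0, 1, 2, 3, 4, 5, 6

m_l takes every integer from −l to +l. With l = 6 that gives the 13 values -6, -5, -4, -3, -2, -1, 0, 1, 2, 3, 4, 5, 6.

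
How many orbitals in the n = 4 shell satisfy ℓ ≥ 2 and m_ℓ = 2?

2

With n = 4 the allowed ℓ are 0, 1, …, 3.
Per ℓ-value: ℓ=2 → 1; ℓ=3 → 1.
Total orbitals: 1 + 1 = 2.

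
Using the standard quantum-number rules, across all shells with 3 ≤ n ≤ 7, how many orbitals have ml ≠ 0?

Per-shell orbital counts meeting the constraint:
n=3 → 6; n=4 → 12; n=5 → 20; n=6 → 30; n=7 → 42.
Total orbitals: 6 + 12 + 20 + 30 + 42 = 110.

110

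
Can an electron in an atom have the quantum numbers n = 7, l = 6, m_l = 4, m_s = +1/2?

Allowed

n = 7 is a positive integer. l = 6 satisfies 0 ≤ l ≤ n−1 = 6. m_l = 4 lies in the range −l … +l (here −6 … 6). m_s = +1/2 is one of ±1/2.
All four constraints are satisfied.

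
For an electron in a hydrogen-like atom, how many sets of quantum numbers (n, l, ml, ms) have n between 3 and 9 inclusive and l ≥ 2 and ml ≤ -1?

224

For each n in the range, tally the orbitals obeying l ≥ 2 and ml ≤ -1:
n=3 → 2; n=4 → 5; n=5 → 9; n=6 → 14; n=7 → 20; n=8 → 27; n=9 → 35.
Orbitals: 2 + 5 + 9 + 14 + 20 + 27 + 35 = 112. Including both spin states (ms = ±1/2) gives 2 × 112 = 224 states.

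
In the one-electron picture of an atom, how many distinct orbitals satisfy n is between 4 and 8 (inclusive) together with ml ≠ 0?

Work shell by shell — for each n, count the (l, ml) pairs that satisfy ml ≠ 0:
n=4 → 12; n=5 → 20; n=6 → 30; n=7 → 42; n=8 → 56.
Total orbitals: 12 + 20 + 30 + 42 + 56 = 160.

160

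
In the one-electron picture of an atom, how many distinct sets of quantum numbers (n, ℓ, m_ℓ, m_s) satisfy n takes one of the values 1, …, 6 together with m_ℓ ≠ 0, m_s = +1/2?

70

Count contributing orbitals for each principal shell:
n=2 → 2; n=3 → 6; n=4 → 12; n=5 → 20; n=6 → 30.
Orbitals: 2 + 6 + 12 + 20 + 30 = 70. With m_s fixed to +1/2 there is one state per orbital, so 70 states.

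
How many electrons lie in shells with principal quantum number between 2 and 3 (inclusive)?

26

Shell n has n² orbitals: 2²=4 + 3²=9 = 13 orbitals.
Two spin states per orbital: 2 × 13 = 26 electrons.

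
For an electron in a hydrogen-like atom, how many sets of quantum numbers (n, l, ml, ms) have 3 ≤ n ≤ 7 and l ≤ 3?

146

For each n in the range, tally the orbitals obeying l ≤ 3:
n=3 → 9; n=4 → 16; n=5 → 16; n=6 → 16; n=7 → 16.
Orbitals: 9 + 16 + 16 + 16 + 16 = 73. Including both spin states (ms = ±1/2) gives 2 × 73 = 146 states.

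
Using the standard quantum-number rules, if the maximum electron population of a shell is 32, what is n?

2n² = 32 ⇒ n² = 16 ⇒ n = 4.

n = 4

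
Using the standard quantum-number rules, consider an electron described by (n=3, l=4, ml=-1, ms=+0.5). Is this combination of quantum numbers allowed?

The orbital quantum number must satisfy 0 ≤ l ≤ n−1. With n = 3 the allowed l values are 0, 1, 2, so l = 4 is out of range.

No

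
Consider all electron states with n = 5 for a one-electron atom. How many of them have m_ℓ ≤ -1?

20

The n = 5 shell has ℓ = 0 through 4; check each.
Contributions: ℓ=1 → 1; ℓ=2 → 2; ℓ=3 → 3; ℓ=4 → 4.
Orbitals: 1 + 2 + 3 + 4 = 10. Each orbital carries two spin states, so 10 × 2 = 20 states.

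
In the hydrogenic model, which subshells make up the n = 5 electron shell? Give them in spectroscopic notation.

5s, 5p, 5d, 5f, 5g

For n = 5, l runs from 0 to 4. In spectroscopic notation l = 0,1,2,… ↔ s,p,d,f,g,h,i, so the subshells are 5s, 5p, 5d, 5f, 5g.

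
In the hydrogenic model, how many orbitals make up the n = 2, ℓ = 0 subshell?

1

A subshell has 2ℓ+1 orbitals; with ℓ = 0, that's 1.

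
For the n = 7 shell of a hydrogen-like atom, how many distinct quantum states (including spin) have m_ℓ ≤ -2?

30

For n = 7, ℓ ranges over 0 … 6.
Contributions: ℓ=2 → 1; ℓ=3 → 2; ℓ=4 → 3; ℓ=5 → 4; ℓ=6 → 5.
Orbitals: 1 + 2 + 3 + 4 + 5 = 15. Each orbital carries two spin states, so 15 × 2 = 30 states.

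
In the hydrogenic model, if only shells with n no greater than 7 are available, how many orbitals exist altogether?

140

Total orbitals = 1² + 2² + 3² + 4² + 5² + 6² + 7² = 140.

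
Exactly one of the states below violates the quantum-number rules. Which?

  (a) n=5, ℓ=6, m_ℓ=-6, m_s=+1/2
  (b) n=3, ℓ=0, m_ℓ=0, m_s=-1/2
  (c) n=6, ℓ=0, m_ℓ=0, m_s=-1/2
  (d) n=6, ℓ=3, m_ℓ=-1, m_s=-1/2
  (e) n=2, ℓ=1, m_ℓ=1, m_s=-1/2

(a)

(a) has ℓ = 6 ≥ n = 5, violating 0 ≤ ℓ ≤ n−1.
The remaining sets (b), (c), (d), (e) satisfy all four rules.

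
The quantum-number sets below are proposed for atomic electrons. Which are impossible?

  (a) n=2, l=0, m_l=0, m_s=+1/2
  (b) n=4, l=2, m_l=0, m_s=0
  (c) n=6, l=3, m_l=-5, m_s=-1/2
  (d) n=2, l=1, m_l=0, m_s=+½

(b) has m_s = 0, but an electron's spin must be ±1/2.
(c) has |m_l| = 5 > l = 3, violating −l ≤ m_l ≤ l.
The remaining sets (a), (d) satisfy all four rules.

(b) and (c)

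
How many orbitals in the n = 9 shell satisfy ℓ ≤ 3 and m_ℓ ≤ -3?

With n = 9 the allowed ℓ are 0, 1, …, 8.
Contributions: ℓ=3 → 1.
Total orbitals: 1.

1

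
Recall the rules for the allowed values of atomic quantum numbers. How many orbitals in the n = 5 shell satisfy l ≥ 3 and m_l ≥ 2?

Go through l = 0, …, 4 (the values permitted for n = 5).
The (l, m_l) pairs meeting l ≥ 3 and m_l ≥ 2 give: l=3 → 2; l=4 → 3.
Total orbitals: 2 + 3 = 5.

5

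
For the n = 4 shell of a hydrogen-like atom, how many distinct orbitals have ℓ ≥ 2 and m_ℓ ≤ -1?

5

For n = 4, ℓ ranges over 0 … 3.
Contributions: ℓ=2 → 2; ℓ=3 → 3.
Total orbitals: 2 + 3 = 5.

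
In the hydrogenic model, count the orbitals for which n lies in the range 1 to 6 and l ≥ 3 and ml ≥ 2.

16

Per-shell orbital counts meeting the constraint:
n=4 → 2; n=5 → 5; n=6 → 9.
Total orbitals: 2 + 5 + 9 = 16.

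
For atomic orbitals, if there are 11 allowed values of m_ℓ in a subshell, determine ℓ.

ℓ = 5

m_ℓ ranges over 2ℓ+1 integers, so 2ℓ+1 = 11 ⇒ ℓ = 5.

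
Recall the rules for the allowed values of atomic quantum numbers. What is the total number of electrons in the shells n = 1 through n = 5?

Shell n has n² orbitals: 1²=1 + 2²=4 + 3²=9 + 4²=16 + 5²=25 = 55 orbitals.
Two spin states per orbital: 2 × 55 = 110 electrons.

110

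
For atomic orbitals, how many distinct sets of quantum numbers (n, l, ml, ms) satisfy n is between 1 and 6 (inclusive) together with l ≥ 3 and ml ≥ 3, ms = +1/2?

10

For each n in the range, tally the orbitals obeying l ≥ 3 and ml ≥ 3:
n=4 → 1; n=5 → 3; n=6 → 6.
Orbitals: 1 + 3 + 6 = 10. With ms fixed to +1/2 there is one state per orbital, so 10 states.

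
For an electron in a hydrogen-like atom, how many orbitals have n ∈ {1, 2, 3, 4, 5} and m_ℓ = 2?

Go shell by shell, enumerating (ℓ, m_ℓ) with m_ℓ = 2:
n=3 → 1; n=4 → 2; n=5 → 3.
Total orbitals: 1 + 2 + 3 = 6.

6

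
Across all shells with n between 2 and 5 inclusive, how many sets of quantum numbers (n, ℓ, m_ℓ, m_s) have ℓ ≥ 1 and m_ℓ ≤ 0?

60

Go shell by shell, enumerating (ℓ, m_ℓ) with ℓ ≥ 1 and m_ℓ ≤ 0:
n=2 → 2; n=3 → 5; n=4 → 9; n=5 → 14.
Orbitals: 2 + 5 + 9 + 14 = 30. Including both spin states (m_s = ±1/2) gives 2 × 30 = 60 states.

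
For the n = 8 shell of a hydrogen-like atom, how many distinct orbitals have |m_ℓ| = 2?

12

Go through ℓ = 0, …, 7 (the values permitted for n = 8).
Per ℓ-value: ℓ=2 → 2; ℓ=3 → 2; ℓ=4 → 2; ℓ=5 → 2; ℓ=6 → 2; ℓ=7 → 2.
Total orbitals: 2 + 2 + 2 + 2 + 2 + 2 = 12.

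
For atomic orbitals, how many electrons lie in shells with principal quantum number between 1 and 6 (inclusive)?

182

Shell n has n² orbitals: 1²=1 + 2²=4 + 3²=9 + 4²=16 + 5²=25 + 6²=36 = 91 orbitals.
Two spin states per orbital: 2 × 91 = 182 electrons.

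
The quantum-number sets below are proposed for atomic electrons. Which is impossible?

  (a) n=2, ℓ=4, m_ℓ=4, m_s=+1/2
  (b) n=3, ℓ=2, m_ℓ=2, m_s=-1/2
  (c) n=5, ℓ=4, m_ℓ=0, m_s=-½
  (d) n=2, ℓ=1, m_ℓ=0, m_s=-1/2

(a) has ℓ = 4 ≥ n = 2, violating 0 ≤ ℓ ≤ n−1.
The remaining sets (b), (c), (d) satisfy all four rules.

(a)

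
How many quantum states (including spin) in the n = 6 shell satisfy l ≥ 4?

The n = 6 shell has l = 0 through 5; check each.
Contributions: l=4 → 9; l=5 → 11.
Orbitals: 9 + 11 = 20. Each orbital carries two spin states, so 20 × 2 = 40 states.

40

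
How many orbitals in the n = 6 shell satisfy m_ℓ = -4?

With n = 6 the allowed ℓ are 0, 1, …, 5.
Contributions: ℓ=4 → 1; ℓ=5 → 1.
Total orbitals: 1 + 1 = 2.

2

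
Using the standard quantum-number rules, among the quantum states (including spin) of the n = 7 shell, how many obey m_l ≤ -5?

With n = 7 the allowed l are 0, 1, …, 6.
Orbitals with m_l ≤ -5, by l: l=5 → 1; l=6 → 2.
Orbitals: 1 + 2 = 3. Each orbital carries two spin states, so 3 × 2 = 6 states.

6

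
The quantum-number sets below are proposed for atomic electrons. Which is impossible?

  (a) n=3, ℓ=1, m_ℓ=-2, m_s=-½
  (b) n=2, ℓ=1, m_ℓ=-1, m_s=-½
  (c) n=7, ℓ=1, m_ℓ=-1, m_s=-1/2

(a)

(a) has |m_ℓ| = 2 > ℓ = 1, violating −ℓ ≤ m_ℓ ≤ ℓ.
The remaining sets (b), (c) satisfy all four rules.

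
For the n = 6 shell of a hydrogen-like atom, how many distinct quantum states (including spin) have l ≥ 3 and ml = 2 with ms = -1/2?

3

The n = 6 shell has l = 0 through 5; check each.
Contributions: l=3 → 1; l=4 → 1; l=5 → 1.
Orbitals: 1 + 1 + 1 = 3. With ms fixed to a single value there is one state per orbital, giving 3 states.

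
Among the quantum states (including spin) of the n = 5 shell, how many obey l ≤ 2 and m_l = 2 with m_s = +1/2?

Go through l = 0, …, 4 (the values permitted for n = 5).
Contributions: l=2 → 1.
Orbitals: 1. With m_s fixed to a single value there is one state per orbital, giving 1 state.

1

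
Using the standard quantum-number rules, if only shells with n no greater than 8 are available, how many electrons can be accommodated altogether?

408

Total orbitals = 1² + 2² + 3² + 4² + 5² + 6² + 7² + 8² = 204. Doubling for spin gives 408 electrons.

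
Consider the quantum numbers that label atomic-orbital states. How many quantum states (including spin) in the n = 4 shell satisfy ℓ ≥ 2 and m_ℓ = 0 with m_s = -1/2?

2

For n = 4, ℓ ranges over 0 … 3.
Contributions: ℓ=2 → 1; ℓ=3 → 1.
Orbitals: 1 + 1 = 2. With m_s fixed to a single value there is one state per orbital, giving 2 states.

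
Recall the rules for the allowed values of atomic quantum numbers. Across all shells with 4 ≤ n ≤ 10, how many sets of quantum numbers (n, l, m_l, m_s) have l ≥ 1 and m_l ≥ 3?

Go shell by shell, enumerating (l, m_l) with l ≥ 1 and m_l ≥ 3:
n=4 → 1; n=5 → 3; n=6 → 6; n=7 → 10; n=8 → 15; n=9 → 21; n=10 → 28.
Orbitals: 1 + 3 + 6 + 10 + 15 + 21 + 28 = 84. Including both spin states (m_s = ±1/2) gives 2 × 84 = 168 states.

168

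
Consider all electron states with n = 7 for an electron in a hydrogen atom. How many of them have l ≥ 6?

26

The n = 7 shell has l = 0 through 6; check each.
Per l-value: l=6 → 13.
Orbitals: 13. Each orbital carries two spin states, so 13 × 2 = 26 states.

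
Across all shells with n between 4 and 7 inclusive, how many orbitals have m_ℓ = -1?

18

Go shell by shell, enumerating (ℓ, m_ℓ) with m_ℓ = -1:
n=4 → 3; n=5 → 4; n=6 → 5; n=7 → 6.
Total orbitals: 3 + 4 + 5 + 6 = 18.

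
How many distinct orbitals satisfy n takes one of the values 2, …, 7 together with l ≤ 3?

Work shell by shell — for each n, count the (l, m_l) pairs that satisfy l ≤ 3:
n=2 → 4; n=3 → 9; n=4 → 16; n=5 → 16; n=6 → 16; n=7 → 16.
Total orbitals: 4 + 9 + 16 + 16 + 16 + 16 = 77.

77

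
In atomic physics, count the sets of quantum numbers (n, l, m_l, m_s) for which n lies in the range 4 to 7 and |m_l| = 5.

Work shell by shell — for each n, count the (l, m_l) pairs that satisfy |m_l| = 5:
n=6 → 2; n=7 → 4.
Orbitals: 2 + 4 = 6. Including both spin states (m_s = ±1/2) gives 2 × 6 = 12 states.

12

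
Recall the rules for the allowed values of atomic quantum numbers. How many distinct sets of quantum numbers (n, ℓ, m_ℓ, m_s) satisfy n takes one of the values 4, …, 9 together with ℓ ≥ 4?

Work shell by shell — for each n, count the (ℓ, m_ℓ) pairs that satisfy ℓ ≥ 4:
n=5 → 9; n=6 → 20; n=7 → 33; n=8 → 48; n=9 → 65.
Orbitals: 9 + 20 + 33 + 48 + 65 = 175. Including both spin states (m_s = ±1/2) gives 2 × 175 = 350 states.

350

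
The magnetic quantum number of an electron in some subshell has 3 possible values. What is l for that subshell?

l = 1

ml ranges over 2l+1 integers, so 2l+1 = 3 ⇒ l = 1.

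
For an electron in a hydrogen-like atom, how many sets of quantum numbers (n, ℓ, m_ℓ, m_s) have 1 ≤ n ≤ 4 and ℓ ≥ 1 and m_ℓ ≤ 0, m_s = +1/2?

16

For each n in the range, tally the orbitals obeying ℓ ≥ 1 and m_ℓ ≤ 0:
n=2 → 2; n=3 → 5; n=4 → 9.
Orbitals: 2 + 5 + 9 = 16. With m_s fixed to +1/2 there is one state per orbital, so 16 states.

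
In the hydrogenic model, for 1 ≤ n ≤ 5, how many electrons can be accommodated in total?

110

Total orbitals = 1² + 2² + 3² + 4² + 5² = 55. Doubling for spin gives 110 electrons.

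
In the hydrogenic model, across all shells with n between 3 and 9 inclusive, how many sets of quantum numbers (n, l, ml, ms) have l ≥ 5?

Work shell by shell — for each n, count the (l, ml) pairs that satisfy l ≥ 5:
n=6 → 11; n=7 → 24; n=8 → 39; n=9 → 56.
Orbitals: 11 + 24 + 39 + 56 = 130. Including both spin states (ms = ±1/2) gives 2 × 130 = 260 states.

260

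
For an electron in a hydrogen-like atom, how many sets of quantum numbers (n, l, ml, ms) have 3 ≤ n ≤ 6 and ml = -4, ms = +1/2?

3

Work shell by shell — for each n, count the (l, ml) pairs that satisfy ml = -4:
n=5 → 1; n=6 → 2.
Orbitals: 1 + 2 = 3. With ms fixed to +1/2 there is one state per orbital, so 3 states.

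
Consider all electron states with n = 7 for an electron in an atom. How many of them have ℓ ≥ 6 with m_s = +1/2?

13

The n = 7 shell has ℓ = 0 through 6; check each.
Orbitals with ℓ ≥ 6, by ℓ: ℓ=6 → 13.
Orbitals: 13. With m_s fixed to a single value there is one state per orbital, giving 13 states.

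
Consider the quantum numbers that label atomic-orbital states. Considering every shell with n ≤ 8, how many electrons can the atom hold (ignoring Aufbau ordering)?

408

Total orbitals = 1² + 2² + 3² + 4² + 5² + 6² + 7² + 8² = 204. Doubling for spin gives 408 electrons.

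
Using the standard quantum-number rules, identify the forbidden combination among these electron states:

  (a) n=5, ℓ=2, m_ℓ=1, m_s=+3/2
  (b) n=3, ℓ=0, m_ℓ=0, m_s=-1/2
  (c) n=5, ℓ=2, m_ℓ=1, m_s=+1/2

(a)

(a) has m_s = +3/2, but an electron's spin must be ±1/2.
The remaining sets (b), (c) satisfy all four rules.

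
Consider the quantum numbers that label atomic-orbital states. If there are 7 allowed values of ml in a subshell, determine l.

ml ranges over 2l+1 integers, so 2l+1 = 7 ⇒ l = 3.

l = 3 (f)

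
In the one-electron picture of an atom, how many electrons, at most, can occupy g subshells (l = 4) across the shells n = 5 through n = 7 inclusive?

A g subshell (l = 4) exists for every n ≥ 5, so shells n = 5, 6, 7 each contribute one — 3 subshells.
Since each g subshell holds 2(2·4+1) = 18 electrons, the total is 3 × 18 = 54.

54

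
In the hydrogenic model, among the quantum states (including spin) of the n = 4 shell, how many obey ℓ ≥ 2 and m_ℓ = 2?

4

The n = 4 shell has ℓ = 0 through 3; check each.
Per ℓ-value: ℓ=2 → 1; ℓ=3 → 1.
Orbitals: 1 + 1 = 2. Each orbital carries two spin states, so 2 × 2 = 4 states.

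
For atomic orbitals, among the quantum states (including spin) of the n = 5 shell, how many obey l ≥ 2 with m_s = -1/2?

Go through l = 0, …, 4 (the values permitted for n = 5).
Contributions: l=2 → 5; l=3 → 7; l=4 → 9.
Orbitals: 5 + 7 + 9 = 21. With m_s fixed to a single value there is one state per orbital, giving 21 states.

21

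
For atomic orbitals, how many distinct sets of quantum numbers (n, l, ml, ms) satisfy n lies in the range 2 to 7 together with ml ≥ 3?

40

Treat each shell separately and count matching orbitals:
n=4 → 1; n=5 → 3; n=6 → 6; n=7 → 10.
Orbitals: 1 + 3 + 6 + 10 = 20. Including both spin states (ms = ±1/2) gives 2 × 20 = 40 states.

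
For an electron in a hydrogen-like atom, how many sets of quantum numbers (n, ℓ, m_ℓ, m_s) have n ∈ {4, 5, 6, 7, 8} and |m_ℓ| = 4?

Count contributing orbitals for each principal shell:
n=5 → 2; n=6 → 4; n=7 → 6; n=8 → 8.
Orbitals: 2 + 4 + 6 + 8 = 20. Including both spin states (m_s = ±1/2) gives 2 × 20 = 40 states.

40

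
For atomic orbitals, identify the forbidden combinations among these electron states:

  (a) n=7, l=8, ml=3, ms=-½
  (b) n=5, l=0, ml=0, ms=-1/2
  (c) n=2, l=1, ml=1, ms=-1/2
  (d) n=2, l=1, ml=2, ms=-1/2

(a) has l = 8 ≥ n = 7, violating 0 ≤ l ≤ n−1.
(d) has |ml| = 2 > l = 1, violating −l ≤ ml ≤ l.
The remaining sets (b), (c) satisfy all four rules.

(a) and (d)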